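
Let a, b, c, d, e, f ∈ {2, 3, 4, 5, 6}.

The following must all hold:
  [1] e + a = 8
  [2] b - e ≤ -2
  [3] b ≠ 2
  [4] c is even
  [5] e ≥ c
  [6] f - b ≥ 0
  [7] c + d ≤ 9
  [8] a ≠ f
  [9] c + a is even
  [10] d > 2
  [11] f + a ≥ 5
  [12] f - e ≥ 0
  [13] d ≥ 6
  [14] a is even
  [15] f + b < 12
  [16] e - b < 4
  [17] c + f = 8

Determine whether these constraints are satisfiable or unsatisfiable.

Satisfiable

Setting (a, b, c, d, e, f) = (2, 3, 2, 6, 6, 6) satisfies everything: constraint 1: e + a = 8; constraint 2: b - e = -3, and the others follow.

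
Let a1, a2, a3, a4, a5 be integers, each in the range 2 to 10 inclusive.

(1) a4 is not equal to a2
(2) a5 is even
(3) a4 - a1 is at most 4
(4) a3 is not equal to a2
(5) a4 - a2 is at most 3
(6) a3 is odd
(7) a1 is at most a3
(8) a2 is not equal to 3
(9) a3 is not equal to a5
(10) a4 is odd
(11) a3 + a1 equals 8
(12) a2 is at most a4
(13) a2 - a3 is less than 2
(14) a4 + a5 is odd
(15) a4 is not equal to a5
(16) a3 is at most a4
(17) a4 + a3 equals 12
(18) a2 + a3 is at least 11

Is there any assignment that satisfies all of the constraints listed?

Try a1 = 3, a2 = 6, a3 = 5, a4 = 7, a5 = 2.
Check constraint 3: a4 - a1 = 4; constraint 5: a4 - a2 = 1; constraint 11: a3 + a1 = 8. The remaining constraints are straightforward to verify.

Satisfiable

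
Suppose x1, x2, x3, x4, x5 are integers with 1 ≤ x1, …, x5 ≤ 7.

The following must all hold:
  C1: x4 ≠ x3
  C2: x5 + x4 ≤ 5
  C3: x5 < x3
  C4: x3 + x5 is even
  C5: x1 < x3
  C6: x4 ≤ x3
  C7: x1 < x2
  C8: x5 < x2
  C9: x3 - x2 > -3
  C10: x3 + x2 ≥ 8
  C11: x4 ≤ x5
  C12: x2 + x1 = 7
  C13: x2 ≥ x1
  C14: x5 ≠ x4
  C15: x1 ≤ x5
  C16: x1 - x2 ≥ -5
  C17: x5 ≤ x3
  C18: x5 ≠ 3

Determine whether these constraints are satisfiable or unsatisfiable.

Satisfiable

Try x1 = 2, x2 = 5, x3 = 4, x4 = 1, x5 = 2.
Check constraint 2: x5 + x4 = 3; constraint 9: x3 - x2 = -1. The remaining constraints are straightforward to verify.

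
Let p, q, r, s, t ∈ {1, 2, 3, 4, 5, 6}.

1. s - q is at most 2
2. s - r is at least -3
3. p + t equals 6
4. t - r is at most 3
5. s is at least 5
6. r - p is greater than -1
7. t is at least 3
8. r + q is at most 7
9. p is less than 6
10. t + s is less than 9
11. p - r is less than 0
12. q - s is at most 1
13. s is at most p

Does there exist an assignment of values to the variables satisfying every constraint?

Unsatisfiable

From constraints 5 and 13: p ≥ s ≥ 5. From constraint 7: t ≥ 3. Hence p + t ≥ 8. But constraint 3 requires p + t = 6, and 6 < 8. Contradiction.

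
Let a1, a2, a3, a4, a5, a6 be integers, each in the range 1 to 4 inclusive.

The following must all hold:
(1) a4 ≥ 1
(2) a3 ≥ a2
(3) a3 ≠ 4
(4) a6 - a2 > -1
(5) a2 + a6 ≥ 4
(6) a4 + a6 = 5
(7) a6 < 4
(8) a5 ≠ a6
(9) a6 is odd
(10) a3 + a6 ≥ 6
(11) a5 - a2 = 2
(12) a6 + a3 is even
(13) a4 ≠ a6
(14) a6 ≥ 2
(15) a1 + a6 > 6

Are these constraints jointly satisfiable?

The assignment a1 = 4, a2 = 2, a3 = 3, a4 = 2, a5 = 4, a6 = 3 works:
  constraint 4 holds since a6 - a2 = 1.
  constraint 5 holds since a2 + a6 = 5.
The rest check out directly.

Satisfiable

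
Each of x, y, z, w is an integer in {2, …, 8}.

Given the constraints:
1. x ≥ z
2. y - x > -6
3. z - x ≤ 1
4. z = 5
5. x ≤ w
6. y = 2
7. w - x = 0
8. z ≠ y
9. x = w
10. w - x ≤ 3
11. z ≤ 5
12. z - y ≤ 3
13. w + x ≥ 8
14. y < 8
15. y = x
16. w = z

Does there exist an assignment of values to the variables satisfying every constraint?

Unsatisfiable

Constraint 6 fixes y = 2 and constraint 4 fixes z = 5. Constraints 9, 15, and 16 give y = x = w = z, so y = z. But 2 ≠ 5 — contradiction.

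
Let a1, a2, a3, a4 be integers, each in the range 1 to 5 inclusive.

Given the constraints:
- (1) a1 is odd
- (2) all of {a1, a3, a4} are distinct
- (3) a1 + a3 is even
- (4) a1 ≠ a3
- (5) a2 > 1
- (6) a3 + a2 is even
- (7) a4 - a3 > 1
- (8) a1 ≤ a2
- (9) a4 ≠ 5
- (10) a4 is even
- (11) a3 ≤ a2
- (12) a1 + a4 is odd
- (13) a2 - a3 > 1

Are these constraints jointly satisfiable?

One satisfying assignment is a1 = 3, a2 = 5, a3 = 1, a4 = 4.
For the less obvious constraints — constraint 7: a4 - a3 = 3; constraint 13: a2 - a3 = 4 — and the others hold by inspection.

Satisfiable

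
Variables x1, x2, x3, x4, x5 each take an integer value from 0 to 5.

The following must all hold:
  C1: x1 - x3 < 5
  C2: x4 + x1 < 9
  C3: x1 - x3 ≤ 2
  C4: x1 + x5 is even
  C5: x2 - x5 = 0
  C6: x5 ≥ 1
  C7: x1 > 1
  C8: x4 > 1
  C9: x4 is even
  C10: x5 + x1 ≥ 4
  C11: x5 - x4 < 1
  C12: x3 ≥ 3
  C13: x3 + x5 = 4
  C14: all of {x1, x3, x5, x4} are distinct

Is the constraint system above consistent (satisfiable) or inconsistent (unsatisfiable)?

Satisfiable

The assignment x1 = 5, x2 = 1, x3 = 3, x4 = 2, x5 = 1 works:
  constraint 1 holds since x1 - x3 = 2.
  constraint 2 holds since x4 + x1 = 7.
The rest check out directly.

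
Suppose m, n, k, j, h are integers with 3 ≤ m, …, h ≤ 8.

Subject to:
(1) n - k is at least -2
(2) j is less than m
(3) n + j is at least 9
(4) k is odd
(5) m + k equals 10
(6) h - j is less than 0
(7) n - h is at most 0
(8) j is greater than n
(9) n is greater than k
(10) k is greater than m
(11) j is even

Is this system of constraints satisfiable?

Unsatisfiable

Constraints 2, 6, 7, 9, and 10 give k < n, n ≤ h, h < j, j < m, m < k. Chaining: k < n ≤ h < j < m < k, which forces k < k — impossible.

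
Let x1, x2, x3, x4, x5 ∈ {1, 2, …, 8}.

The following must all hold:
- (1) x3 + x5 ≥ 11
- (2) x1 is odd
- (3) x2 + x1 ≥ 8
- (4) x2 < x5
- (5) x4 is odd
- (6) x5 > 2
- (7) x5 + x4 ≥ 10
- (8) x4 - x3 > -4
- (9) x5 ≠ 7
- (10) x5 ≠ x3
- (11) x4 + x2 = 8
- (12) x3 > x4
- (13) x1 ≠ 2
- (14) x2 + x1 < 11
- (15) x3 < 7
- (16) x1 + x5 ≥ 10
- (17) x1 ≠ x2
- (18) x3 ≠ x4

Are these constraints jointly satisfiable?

Try x1 = 3, x2 = 5, x3 = 5, x4 = 3, x5 = 8.
Check constraint 1: x3 + x5 = 13; constraint 3: x2 + x1 = 8. The remaining constraints are straightforward to verify.

Satisfiable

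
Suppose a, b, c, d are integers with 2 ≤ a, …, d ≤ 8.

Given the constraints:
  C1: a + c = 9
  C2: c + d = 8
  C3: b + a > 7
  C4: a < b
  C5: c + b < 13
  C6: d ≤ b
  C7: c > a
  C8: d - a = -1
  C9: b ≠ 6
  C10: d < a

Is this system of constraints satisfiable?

Satisfiable

Setting (a, b, c, d) = (3, 5, 6, 2) satisfies everything: constraint 1: a + c = 9; constraint 2: c + d = 8, and the others follow.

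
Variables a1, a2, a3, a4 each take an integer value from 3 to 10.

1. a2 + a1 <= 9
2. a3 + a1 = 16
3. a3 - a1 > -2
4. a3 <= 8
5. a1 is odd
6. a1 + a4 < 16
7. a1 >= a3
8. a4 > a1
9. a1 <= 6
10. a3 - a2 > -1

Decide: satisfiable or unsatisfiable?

From constraint 4: a3 ≤ 8. From constraint 9: a1 ≤ 6. Hence a3 + a1 ≤ 14. But constraint 2 requires a3 + a1 = 16, and 16 > 14. Contradiction.

Unsatisfiable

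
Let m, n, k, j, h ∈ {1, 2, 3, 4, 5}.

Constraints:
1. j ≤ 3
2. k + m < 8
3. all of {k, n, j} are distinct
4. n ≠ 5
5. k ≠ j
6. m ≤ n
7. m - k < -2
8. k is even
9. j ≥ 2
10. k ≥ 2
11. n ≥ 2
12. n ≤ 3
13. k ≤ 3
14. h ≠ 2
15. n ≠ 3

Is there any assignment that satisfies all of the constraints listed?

Constraints 1, 9, 10, 11, 12, and 13 confine each of k, n, j to the 2 values {2, 3}.
Constraint 3 requires all 3 of them to be distinct, but only 2 values are available — impossible by the pigeonhole principle.

Unsatisfiable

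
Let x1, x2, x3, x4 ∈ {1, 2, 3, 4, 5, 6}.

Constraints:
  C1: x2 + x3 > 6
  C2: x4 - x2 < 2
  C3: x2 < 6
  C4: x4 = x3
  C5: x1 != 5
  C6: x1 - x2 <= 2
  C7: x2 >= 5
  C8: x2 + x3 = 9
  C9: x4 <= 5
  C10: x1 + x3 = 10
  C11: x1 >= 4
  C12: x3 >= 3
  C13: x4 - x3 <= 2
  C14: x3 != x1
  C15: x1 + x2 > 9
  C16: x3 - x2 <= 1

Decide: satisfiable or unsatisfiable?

The assignment x1 = 6, x2 = 5, x3 = 4, x4 = 4 works:
  constraint 1 holds since x2 + x3 = 9.
  constraint 2 holds since x4 - x2 = -1.
  constraint 6 holds since x1 - x2 = 1.
The rest check out directly.

Satisfiable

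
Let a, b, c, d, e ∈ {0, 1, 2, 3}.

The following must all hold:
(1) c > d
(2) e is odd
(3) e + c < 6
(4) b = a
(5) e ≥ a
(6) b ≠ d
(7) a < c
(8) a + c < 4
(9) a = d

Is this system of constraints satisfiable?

Unsatisfiable

From constraints 4 and 9, b = a = d, so b = d. But constraint 6 says b ≠ d. Contradiction.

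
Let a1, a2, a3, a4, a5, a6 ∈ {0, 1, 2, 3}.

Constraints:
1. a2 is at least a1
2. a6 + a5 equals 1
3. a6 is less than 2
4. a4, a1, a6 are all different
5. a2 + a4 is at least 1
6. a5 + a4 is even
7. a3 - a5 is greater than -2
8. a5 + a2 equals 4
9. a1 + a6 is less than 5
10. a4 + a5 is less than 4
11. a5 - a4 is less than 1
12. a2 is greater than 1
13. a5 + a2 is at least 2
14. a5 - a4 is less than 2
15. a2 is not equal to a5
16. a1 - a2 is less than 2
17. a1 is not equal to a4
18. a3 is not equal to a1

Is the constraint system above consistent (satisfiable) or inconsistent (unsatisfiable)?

Take a1 = 3, a2 = 3, a3 = 0, a4 = 1, a5 = 1, a6 = 0. Then constraint 2: a6 + a5 = 1; constraint 5: a2 + a4 = 4; constraint 7: a3 - a5 = -1, and every other listed constraint is also met.

Satisfiable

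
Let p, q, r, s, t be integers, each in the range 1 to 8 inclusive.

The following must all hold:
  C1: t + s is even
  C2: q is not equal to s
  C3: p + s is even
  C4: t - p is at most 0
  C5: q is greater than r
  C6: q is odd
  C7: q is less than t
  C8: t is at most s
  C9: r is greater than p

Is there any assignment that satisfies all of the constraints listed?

Unsatisfiable

Constraints 4, 5, 7, and 9 give p < r, r < q, q < t, t ≤ p. Chaining: p < r < q < t ≤ p, which forces p < p — impossible.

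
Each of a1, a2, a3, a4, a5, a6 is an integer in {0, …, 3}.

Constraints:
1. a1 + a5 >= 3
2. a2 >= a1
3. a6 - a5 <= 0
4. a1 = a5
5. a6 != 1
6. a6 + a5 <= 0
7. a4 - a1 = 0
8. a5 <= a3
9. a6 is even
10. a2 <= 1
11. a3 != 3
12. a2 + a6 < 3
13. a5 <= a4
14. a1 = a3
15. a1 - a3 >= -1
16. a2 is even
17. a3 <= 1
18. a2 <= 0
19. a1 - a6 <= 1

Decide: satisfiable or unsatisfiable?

From constraints 2 and 10: a1 ≤ a2 ≤ 1. From constraints 8 and 17: a5 ≤ a3 ≤ 1. Hence a1 + a5 ≤ 2. But constraint 1 requires a1 + a5 ≥ 3, and 3 > 2. Contradiction.

Unsatisfiable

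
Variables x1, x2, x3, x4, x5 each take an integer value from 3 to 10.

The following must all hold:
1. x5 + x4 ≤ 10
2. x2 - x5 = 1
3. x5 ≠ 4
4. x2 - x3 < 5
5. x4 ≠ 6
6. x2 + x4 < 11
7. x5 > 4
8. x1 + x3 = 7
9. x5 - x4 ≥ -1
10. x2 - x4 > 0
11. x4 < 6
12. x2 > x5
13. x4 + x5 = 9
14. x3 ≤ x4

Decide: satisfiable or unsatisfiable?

Try x1 = 3, x2 = 6, x3 = 4, x4 = 4, x5 = 5.
Check constraint 1: x5 + x4 = 9; constraint 2: x2 - x5 = 1. The remaining constraints are straightforward to verify.

Satisfiable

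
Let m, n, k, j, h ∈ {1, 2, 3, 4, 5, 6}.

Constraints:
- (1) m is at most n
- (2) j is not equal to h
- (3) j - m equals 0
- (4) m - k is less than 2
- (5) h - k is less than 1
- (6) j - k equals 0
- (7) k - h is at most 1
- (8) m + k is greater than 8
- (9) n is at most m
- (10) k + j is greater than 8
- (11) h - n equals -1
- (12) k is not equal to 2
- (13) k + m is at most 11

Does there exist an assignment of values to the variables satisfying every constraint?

Setting (m, n, k, j, h) = (5, 5, 5, 5, 4) satisfies everything: constraint 3: j - m = 0; constraint 4: m - k = 0, and the others follow.

Satisfiable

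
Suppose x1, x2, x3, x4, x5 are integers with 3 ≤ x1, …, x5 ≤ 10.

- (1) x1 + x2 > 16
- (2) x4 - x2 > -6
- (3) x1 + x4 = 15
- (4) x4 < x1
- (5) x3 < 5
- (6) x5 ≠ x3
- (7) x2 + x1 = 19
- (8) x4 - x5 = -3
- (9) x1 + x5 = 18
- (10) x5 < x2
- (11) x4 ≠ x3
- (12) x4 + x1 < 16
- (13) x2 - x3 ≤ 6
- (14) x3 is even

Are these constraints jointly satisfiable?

Satisfiable

One satisfying assignment is x1 = 10, x2 = 9, x3 = 4, x4 = 5, x5 = 8.
For the less obvious constraints — constraint 1: x1 + x2 = 19; constraint 2: x4 - x2 = -4 — and the others hold by inspection.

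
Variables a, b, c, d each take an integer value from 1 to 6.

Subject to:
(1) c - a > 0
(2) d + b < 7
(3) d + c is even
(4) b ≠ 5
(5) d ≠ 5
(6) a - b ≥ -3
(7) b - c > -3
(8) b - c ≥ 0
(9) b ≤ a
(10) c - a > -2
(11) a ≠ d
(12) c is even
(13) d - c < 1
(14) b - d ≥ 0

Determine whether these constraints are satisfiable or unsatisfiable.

Unsatisfiable

Constraints 1, 8, and 9 give b ≤ a, a < c, c ≤ b. Chaining: b ≤ a < c ≤ b, which forces b < b — impossible.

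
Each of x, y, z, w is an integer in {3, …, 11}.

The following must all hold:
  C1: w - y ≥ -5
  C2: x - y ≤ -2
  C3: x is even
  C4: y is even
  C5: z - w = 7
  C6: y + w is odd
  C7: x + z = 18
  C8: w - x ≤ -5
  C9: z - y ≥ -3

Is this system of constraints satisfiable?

Constraints 1, 2, and 8 give x − w ≥ 5, w − y ≥ -5, y − x ≥ 2.
Adding all 3 inequalities: the left sides telescope to 0, and the right sides sum to 5 + (-5) + 2 = 2. So 0 ≥ 2, which is false.

Unsatisfiable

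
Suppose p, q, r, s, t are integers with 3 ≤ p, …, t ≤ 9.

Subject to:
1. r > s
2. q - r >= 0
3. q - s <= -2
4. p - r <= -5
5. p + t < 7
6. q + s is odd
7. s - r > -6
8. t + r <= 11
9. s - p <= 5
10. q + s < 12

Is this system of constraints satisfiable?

Unsatisfiable

Constraints 2, 3, 4, and 9 give q − r ≥ 0, r − p ≥ 5, p − s ≥ -5, s − q ≥ 2.
Adding all 4 inequalities: the left sides telescope to 0, and the right sides sum to 0 + 5 + (-5) + 2 = 2. So 0 ≥ 2, which is false.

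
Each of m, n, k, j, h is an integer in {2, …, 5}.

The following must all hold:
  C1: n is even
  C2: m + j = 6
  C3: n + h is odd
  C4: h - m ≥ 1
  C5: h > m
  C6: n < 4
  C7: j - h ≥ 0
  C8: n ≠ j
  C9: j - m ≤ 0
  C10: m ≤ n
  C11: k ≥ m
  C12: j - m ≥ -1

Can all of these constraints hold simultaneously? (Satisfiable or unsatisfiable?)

Unsatisfiable

Constraints 4, 7, and 9 give m − j ≥ 0, j − h ≥ 0, h − m ≥ 1.
Adding all 3 inequalities: the left sides telescope to 0, and the right sides sum to 0 + 0 + 1 = 1. So 0 ≥ 1, which is false.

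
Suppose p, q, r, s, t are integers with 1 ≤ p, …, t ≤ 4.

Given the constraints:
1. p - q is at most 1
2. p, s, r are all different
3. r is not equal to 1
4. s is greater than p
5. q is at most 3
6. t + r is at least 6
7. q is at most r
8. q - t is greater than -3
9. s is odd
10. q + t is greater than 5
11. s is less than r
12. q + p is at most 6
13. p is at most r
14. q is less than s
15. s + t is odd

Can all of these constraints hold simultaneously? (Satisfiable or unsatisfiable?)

Satisfiable

Setting (p, q, r, s, t) = (1, 2, 4, 3, 4) satisfies everything: constraint 1: p - q = -1; constraint 6: t + r = 8, and the others follow.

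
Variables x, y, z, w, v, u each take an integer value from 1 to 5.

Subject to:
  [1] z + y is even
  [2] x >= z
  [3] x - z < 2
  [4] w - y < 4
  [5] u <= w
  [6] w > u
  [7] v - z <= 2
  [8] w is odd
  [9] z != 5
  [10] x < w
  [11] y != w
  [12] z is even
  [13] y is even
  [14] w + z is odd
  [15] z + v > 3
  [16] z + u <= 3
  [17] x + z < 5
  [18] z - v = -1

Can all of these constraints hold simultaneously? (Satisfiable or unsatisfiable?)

Try x = 2, y = 2, z = 2, w = 3, v = 3, u = 1.
Check constraint 3: x - z = 0; constraint 4: w - y = 1. The remaining constraints are straightforward to verify.

Satisfiable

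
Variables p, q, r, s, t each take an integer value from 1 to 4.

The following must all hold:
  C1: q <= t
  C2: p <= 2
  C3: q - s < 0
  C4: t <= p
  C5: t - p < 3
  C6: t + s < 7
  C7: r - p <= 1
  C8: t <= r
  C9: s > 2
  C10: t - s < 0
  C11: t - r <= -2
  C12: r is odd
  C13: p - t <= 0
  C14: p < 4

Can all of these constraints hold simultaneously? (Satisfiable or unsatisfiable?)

Constraints 7, 11, and 13 give r − t ≥ 2, t − p ≥ 0, p − r ≥ -1.
Adding all 3 inequalities: the left sides telescope to 0, and the right sides sum to 2 + 0 + (-1) = 1. So 0 ≥ 1, which is false.

Unsatisfiable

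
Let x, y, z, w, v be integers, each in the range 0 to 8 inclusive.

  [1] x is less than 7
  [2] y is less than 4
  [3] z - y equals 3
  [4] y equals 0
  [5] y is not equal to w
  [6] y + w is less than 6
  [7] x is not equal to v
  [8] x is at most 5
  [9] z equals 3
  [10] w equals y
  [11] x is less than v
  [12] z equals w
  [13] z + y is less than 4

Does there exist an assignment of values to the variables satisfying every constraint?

Unsatisfiable

Constraint 9 fixes z = 3 and constraint 4 fixes y = 0. Constraints 10 and 12 give z = w = y, so z = y. But 3 ≠ 0 — contradiction.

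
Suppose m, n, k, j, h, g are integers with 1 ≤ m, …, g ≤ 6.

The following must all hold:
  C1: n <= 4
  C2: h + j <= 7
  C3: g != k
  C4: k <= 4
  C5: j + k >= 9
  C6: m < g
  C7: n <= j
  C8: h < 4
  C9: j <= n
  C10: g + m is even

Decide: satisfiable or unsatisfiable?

Unsatisfiable

From constraints 1 and 9: j ≤ n ≤ 4. From constraint 4: k ≤ 4. Hence j + k ≤ 8. But constraint 5 requires j + k ≥ 9, and 9 > 8. Contradiction.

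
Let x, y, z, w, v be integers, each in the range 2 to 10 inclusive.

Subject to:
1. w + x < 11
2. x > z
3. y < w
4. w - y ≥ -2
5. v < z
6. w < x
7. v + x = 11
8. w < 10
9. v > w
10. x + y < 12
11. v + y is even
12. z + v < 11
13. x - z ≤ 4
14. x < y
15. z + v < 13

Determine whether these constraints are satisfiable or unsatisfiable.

Constraints 2, 3, 5, 9, and 14 give y < w, w < v, v < z, z < x, x < y. Chaining: y < w < v < z < x < y, which forces y < y — impossible.

Unsatisfiable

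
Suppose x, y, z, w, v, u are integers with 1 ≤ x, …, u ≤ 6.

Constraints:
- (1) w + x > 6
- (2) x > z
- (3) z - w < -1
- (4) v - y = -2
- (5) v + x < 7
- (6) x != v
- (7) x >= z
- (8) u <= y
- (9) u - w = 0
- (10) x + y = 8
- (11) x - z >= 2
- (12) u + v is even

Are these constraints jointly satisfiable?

Satisfiable

The assignment x = 5, y = 3, z = 1, w = 3, v = 1, u = 3 works:
  constraint 1 holds since w + x = 8.
  constraint 3 holds since z - w = -2.
  constraint 4 holds since v - y = -2.
The rest check out directly.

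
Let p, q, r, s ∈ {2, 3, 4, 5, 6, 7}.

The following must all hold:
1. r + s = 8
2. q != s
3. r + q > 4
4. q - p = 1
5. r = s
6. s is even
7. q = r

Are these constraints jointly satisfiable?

From constraints 5 and 7, q = r = s, so q = s. But constraint 2 says q ≠ s. Contradiction.

Unsatisfiable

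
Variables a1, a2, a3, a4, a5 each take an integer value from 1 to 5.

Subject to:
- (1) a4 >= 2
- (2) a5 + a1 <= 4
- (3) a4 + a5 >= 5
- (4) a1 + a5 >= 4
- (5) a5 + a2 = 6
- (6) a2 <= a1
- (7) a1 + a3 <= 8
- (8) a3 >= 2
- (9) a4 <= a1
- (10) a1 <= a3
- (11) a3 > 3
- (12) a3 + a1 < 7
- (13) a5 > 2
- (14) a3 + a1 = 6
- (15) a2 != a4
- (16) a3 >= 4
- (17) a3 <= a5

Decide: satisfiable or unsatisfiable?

Unsatisfiable

From constraints 16 and 17: a5 ≥ a3 ≥ 4. From constraints 1 and 9: a1 ≥ a4 ≥ 2. Hence a5 + a1 ≥ 6. But constraint 2 requires a5 + a1 ≤ 4, and 4 < 6. Contradiction.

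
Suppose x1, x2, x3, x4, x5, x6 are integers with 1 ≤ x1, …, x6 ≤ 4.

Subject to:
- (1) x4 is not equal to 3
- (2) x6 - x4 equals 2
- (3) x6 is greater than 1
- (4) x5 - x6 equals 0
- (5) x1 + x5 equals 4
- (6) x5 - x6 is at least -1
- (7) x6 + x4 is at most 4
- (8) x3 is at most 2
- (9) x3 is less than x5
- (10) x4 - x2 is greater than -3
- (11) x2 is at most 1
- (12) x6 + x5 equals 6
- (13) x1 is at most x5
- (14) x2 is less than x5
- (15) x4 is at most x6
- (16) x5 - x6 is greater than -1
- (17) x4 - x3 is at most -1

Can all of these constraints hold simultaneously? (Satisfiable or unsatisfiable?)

Setting (x1, x2, x3, x4, x5, x6) = (1, 1, 2, 1, 3, 3) satisfies everything: constraint 2: x6 - x4 = 2; constraint 4: x5 - x6 = 0; constraint 5: x1 + x5 = 4, and the others follow.

Satisfiable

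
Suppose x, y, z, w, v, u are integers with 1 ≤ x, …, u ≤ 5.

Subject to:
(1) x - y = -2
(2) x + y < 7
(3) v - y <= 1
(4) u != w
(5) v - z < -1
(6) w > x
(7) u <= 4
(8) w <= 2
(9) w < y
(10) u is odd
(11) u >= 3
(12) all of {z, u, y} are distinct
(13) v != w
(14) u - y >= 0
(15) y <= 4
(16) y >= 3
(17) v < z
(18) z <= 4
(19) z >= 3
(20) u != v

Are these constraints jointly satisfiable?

Constraints 7, 11, 15, 16, 18, and 19 confine each of z, u, y to the 2 values {3, 4}.
Constraint 12 requires all 3 of them to be distinct, but only 2 values are available — impossible by the pigeonhole principle.

Unsatisfiable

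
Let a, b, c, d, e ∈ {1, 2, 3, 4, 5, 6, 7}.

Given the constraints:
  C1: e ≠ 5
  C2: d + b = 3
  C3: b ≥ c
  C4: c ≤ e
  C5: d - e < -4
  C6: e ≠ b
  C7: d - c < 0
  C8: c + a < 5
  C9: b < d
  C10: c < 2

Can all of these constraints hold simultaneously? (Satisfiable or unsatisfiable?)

Unsatisfiable

Constraints 3, 7, and 9 give c ≤ b, b < d, d < c. Chaining: c ≤ b < d < c, which forces c < c — impossible.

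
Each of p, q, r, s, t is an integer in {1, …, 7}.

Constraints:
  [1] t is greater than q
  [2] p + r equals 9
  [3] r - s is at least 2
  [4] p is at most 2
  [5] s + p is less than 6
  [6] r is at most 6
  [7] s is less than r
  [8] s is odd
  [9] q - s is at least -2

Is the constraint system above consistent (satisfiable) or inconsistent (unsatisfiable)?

From constraint 4: p ≤ 2. From constraint 6: r ≤ 6. Hence p + r ≤ 8. But constraint 2 requires p + r = 9, and 9 > 8. Contradiction.

Unsatisfiable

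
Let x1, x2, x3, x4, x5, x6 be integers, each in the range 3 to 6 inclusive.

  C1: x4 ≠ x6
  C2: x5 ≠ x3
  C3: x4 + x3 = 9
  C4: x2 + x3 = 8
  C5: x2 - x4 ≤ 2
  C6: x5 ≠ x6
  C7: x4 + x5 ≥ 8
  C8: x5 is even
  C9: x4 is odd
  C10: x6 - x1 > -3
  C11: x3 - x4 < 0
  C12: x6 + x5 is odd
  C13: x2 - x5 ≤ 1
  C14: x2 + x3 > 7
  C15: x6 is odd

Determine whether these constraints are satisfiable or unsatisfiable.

The assignment x1 = 5, x2 = 4, x3 = 4, x4 = 5, x5 = 6, x6 = 3 works:
  constraint 3 holds since x4 + x3 = 9.
  constraint 4 holds since x2 + x3 = 8.
The rest check out directly.

Satisfiable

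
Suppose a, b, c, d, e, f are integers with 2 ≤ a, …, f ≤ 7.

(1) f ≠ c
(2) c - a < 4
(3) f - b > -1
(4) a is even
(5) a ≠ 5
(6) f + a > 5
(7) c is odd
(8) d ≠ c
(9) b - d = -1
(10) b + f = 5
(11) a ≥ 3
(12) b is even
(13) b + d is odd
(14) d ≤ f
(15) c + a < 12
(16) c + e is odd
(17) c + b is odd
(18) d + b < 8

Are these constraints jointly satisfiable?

Satisfiable

The assignment a = 4, b = 2, c = 7, d = 3, e = 4, f = 3 works:
  constraint 2 holds since c - a = 3.
  constraint 3 holds since f - b = 1.
The rest check out directly.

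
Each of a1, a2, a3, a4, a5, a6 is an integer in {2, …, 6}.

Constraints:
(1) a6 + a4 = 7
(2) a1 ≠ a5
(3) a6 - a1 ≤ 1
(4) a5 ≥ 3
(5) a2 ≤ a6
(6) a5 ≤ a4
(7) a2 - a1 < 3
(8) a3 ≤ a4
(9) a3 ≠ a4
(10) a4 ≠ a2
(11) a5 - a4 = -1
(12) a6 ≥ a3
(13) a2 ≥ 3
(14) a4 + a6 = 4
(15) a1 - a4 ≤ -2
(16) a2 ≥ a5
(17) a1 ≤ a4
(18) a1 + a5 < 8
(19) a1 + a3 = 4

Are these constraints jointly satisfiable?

From constraints 4 and 6: a4 ≥ a5 ≥ 3. From constraints 5 and 13: a6 ≥ a2 ≥ 3. Hence a4 + a6 ≥ 6. But constraint 14 requires a4 + a6 = 4, and 4 < 6. Contradiction.

Unsatisfiable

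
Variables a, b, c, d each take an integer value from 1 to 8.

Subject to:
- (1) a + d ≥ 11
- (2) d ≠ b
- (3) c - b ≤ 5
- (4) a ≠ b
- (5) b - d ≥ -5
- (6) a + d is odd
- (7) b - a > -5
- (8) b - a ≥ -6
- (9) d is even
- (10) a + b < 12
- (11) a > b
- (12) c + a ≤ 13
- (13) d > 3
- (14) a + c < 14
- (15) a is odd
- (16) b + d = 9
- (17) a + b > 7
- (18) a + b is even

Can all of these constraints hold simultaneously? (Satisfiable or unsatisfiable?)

Satisfiable

Try a = 7, b = 3, c = 6, d = 6.
Check constraint 1: a + d = 13; constraint 3: c - b = 3. The remaining constraints are straightforward to verify.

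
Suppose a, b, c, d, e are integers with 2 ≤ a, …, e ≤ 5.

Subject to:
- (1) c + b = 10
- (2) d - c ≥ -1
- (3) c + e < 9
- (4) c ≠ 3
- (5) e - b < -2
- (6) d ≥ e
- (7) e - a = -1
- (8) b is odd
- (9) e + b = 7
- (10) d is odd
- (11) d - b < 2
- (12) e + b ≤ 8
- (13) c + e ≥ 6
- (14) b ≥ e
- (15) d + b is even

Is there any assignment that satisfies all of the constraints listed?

Take a = 3, b = 5, c = 5, d = 5, e = 2. Then constraint 1: c + b = 10; constraint 2: d - c = 0; constraint 3: c + e = 7, and every other listed constraint is also met.

Satisfiable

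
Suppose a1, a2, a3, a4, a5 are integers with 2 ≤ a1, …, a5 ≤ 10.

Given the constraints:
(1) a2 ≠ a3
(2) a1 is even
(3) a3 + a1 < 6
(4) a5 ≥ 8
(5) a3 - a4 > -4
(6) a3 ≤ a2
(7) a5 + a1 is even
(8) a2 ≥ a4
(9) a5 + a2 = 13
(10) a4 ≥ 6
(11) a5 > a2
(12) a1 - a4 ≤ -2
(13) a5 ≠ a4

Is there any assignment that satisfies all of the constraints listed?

Unsatisfiable

From constraint 4: a5 ≥ 8. From constraints 8 and 10: a2 ≥ a4 ≥ 6. Hence a5 + a2 ≥ 14. But constraint 9 requires a5 + a2 = 13, and 13 < 14. Contradiction.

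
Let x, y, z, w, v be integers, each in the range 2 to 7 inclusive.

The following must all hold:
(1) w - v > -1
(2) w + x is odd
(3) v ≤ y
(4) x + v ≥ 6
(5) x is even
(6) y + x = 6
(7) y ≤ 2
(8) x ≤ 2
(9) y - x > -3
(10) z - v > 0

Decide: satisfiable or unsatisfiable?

Unsatisfiable

From constraint 8: x ≤ 2. From constraints 3 and 7: v ≤ y ≤ 2. Hence x + v ≤ 4. But constraint 4 requires x + v ≥ 6, and 6 > 4. Contradiction.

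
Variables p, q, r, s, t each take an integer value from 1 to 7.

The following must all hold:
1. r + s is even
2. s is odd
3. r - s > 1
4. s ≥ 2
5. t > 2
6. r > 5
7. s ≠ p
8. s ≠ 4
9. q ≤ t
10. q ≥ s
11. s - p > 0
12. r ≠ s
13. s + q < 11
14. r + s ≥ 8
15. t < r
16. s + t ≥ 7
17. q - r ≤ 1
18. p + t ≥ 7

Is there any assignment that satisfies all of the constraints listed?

The assignment p = 1, q = 6, r = 7, s = 3, t = 6 works:
  constraint 3 holds since r - s = 4.
  constraint 11 holds since s - p = 2.
The rest check out directly.

Satisfiable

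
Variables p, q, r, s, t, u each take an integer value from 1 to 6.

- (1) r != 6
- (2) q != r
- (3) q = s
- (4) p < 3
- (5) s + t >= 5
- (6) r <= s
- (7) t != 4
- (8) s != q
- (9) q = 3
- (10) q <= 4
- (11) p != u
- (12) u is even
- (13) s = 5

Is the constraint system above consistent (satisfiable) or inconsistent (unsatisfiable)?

Unsatisfiable

Constraint 9 fixes q = 3 and constraint 13 fixes s = 5, but constraint 3 requires q = s. Since 3 ≠ 5, contradiction.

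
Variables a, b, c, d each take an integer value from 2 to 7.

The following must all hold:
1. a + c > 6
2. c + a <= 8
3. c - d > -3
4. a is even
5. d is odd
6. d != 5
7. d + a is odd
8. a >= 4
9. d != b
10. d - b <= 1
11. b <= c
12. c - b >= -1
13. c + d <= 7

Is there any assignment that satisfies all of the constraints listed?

One satisfying assignment is a = 4, b = 2, c = 3, d = 3.
For the less obvious constraints — constraint 1: a + c = 7; constraint 2: c + a = 7 — and the others hold by inspection.

Satisfiable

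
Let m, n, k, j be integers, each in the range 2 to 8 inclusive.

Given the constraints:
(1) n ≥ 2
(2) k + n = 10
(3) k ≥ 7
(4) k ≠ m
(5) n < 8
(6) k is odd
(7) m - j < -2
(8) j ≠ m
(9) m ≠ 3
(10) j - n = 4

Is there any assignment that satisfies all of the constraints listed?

Satisfiable

Setting (m, n, k, j) = (2, 3, 7, 7) satisfies everything: constraint 2: k + n = 10; constraint 7: m - j = -5; constraint 10: j - n = 4, and the others follow.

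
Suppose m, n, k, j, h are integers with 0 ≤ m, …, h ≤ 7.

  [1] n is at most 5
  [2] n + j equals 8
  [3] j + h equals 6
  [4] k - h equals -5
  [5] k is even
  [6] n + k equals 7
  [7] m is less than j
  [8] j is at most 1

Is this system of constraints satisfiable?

Unsatisfiable

From constraint 1: n ≤ 5. From constraint 8: j ≤ 1. Hence n + j ≤ 6. But constraint 2 requires n + j = 8, and 8 > 6. Contradiction.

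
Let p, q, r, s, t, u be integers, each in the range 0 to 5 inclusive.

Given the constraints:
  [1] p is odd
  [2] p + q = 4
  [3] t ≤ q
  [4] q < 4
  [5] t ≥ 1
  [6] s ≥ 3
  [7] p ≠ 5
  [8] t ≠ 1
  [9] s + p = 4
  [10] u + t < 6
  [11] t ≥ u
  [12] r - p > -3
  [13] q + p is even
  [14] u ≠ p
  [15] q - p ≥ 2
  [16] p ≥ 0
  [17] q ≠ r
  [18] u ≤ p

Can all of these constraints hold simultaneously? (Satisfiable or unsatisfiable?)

Satisfiable

The assignment p = 1, q = 3, r = 0, s = 3, t = 3, u = 0 works:
  constraint 2 holds since p + q = 4.
  constraint 9 holds since s + p = 4.
  constraint 10 holds since u + t = 3.
The rest check out directly.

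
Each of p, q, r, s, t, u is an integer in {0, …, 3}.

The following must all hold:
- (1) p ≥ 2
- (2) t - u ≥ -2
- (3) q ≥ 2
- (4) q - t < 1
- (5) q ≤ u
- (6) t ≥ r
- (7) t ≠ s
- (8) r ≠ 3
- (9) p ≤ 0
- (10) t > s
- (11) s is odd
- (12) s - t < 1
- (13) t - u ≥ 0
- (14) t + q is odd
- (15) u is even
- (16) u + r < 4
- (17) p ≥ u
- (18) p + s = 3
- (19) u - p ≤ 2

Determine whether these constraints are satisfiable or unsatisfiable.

Unsatisfiable

From constraints 3 and 5: u ≥ q and q ≥ 2, so u ≥ 2. From constraints 9 and 17: u ≤ p and p ≤ 0, so u ≤ 0. But 0 < 2, so no value of u works.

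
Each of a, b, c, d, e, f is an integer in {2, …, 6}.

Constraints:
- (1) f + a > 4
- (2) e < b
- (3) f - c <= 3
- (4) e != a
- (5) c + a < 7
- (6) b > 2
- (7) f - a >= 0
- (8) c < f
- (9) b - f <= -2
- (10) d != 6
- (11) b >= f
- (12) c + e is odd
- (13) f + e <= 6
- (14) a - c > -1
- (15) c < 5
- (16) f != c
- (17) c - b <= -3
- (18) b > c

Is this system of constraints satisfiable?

Constraints 3, 9, and 17 give c − f ≥ -3, f − b ≥ 2, b − c ≥ 3.
Adding all 3 inequalities: the left sides telescope to 0, and the right sides sum to (-3) + 2 + 3 = 2. So 0 ≥ 2, which is false.

Unsatisfiable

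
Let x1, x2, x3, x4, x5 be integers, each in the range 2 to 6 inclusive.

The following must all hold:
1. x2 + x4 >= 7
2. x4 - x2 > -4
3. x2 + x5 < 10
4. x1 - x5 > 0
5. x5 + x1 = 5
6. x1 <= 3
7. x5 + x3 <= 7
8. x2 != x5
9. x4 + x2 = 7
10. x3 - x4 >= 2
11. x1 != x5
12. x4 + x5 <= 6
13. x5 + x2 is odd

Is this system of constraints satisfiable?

One satisfying assignment is x1 = 3, x2 = 5, x3 = 5, x4 = 2, x5 = 2.
For the less obvious constraints — constraint 1: x2 + x4 = 7; constraint 2: x4 - x2 = -3 — and the others hold by inspection.

Satisfiable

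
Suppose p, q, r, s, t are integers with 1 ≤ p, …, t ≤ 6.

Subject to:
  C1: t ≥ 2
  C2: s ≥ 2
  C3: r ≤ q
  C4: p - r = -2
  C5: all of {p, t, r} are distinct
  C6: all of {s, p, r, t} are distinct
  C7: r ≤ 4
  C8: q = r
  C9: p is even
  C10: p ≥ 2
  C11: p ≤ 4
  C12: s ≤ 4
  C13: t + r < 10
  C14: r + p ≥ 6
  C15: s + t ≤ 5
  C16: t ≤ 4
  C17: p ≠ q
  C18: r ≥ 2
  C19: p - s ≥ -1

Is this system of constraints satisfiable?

Constraints 1, 2, 7, 10, 11, 12, 16, and 18 confine each of s, p, r, t to the 3 values {2, …, 4}.
Constraint 6 requires all 4 of them to be distinct, but only 3 values are available — impossible by the pigeonhole principle.

Unsatisfiable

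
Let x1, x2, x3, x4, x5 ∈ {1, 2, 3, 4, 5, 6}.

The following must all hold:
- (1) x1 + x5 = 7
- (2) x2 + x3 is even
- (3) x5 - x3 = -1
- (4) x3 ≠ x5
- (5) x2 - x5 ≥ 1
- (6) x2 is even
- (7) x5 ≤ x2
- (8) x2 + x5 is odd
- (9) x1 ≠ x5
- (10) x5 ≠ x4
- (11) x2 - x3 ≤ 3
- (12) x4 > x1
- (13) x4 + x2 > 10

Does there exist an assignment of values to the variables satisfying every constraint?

Try x1 = 4, x2 = 6, x3 = 4, x4 = 6, x5 = 3.
Check constraint 1: x1 + x5 = 7; constraint 3: x5 - x3 = -1. The remaining constraints are straightforward to verify.

Satisfiable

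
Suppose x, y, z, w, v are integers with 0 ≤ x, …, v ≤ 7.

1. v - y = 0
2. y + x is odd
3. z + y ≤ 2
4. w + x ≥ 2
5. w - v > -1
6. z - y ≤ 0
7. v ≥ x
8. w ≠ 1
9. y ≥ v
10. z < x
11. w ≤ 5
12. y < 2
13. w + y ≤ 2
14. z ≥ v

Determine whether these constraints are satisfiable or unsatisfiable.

Constraints 7, 10, and 14 give z < x, x ≤ v, v ≤ z. Chaining: z < x ≤ v ≤ z, which forces z < z — impossible.

Unsatisfiable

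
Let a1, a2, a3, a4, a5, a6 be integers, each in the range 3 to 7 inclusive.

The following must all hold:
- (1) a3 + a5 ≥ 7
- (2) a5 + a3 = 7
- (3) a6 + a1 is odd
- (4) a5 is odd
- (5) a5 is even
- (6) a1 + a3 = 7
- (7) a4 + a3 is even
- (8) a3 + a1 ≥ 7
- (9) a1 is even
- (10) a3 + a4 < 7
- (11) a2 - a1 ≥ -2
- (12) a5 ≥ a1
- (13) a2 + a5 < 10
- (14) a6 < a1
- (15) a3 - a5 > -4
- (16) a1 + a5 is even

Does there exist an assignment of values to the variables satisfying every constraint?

Unsatisfiable

Constraint 9 makes a1 even and constraint 4 makes a5 odd, so a1 + a5 must be odd. Constraint 16 says a1 + a5 is even — contradiction.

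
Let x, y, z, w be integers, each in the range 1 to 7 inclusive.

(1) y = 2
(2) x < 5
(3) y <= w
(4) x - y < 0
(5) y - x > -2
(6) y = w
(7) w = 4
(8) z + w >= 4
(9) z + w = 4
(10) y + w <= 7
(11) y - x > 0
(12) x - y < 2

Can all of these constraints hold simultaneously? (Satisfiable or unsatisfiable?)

Constraint 1 fixes y = 2 and constraint 7 fixes w = 4, but constraint 6 requires y = w. Since 2 ≠ 4, contradiction.

Unsatisfiable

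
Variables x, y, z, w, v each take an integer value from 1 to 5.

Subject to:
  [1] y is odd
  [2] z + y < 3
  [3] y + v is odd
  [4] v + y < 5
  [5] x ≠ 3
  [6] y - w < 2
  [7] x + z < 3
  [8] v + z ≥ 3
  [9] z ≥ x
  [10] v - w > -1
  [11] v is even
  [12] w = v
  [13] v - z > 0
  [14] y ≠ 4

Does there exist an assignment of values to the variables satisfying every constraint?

Try x = 1, y = 1, z = 1, w = 2, v = 2.
Check constraint 2: z + y = 2; constraint 4: v + y = 3; constraint 6: y - w = -1. The remaining constraints are straightforward to verify.

Satisfiable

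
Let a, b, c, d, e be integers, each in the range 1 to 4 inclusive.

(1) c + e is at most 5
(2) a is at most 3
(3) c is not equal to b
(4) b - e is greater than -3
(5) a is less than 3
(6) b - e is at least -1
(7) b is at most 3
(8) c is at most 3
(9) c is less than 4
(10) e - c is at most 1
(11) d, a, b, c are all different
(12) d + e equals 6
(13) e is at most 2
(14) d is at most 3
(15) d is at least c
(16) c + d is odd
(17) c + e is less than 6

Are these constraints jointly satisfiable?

Unsatisfiable

Constraints 2, 7, 8, and 14 confine each of d, a, b, c to the 3 values {1, …, 3} (the domain already gives each ≥ 1).
Constraint 11 requires all 4 of them to be distinct, but only 3 values are available — impossible by the pigeonhole principle.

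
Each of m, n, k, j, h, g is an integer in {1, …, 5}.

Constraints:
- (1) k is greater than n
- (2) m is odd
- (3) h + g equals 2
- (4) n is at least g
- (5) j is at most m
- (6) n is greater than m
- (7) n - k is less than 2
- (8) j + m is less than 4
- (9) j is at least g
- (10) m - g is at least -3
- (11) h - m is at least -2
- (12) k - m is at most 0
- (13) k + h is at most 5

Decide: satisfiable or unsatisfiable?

Constraints 1, 6, and 12 give n < k, k ≤ m, m < n. Chaining: n < k ≤ m < n, which forces n < n — impossible.

Unsatisfiable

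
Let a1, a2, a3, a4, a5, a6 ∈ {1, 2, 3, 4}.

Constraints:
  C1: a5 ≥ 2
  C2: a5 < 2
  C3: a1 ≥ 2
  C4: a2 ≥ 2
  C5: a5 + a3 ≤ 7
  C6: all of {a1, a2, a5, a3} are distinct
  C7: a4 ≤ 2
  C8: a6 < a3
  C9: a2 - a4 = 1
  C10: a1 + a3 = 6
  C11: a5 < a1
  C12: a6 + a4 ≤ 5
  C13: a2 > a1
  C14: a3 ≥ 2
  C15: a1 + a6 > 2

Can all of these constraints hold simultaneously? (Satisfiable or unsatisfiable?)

Unsatisfiable

Constraints 1, 3, 4, and 14 confine each of a1, a2, a5, a3 to the 3 values {2, …, 4} (the domain already gives each ≤ 4).
Constraint 6 requires all 4 of them to be distinct, but only 3 values are available — impossible by the pigeonhole principle.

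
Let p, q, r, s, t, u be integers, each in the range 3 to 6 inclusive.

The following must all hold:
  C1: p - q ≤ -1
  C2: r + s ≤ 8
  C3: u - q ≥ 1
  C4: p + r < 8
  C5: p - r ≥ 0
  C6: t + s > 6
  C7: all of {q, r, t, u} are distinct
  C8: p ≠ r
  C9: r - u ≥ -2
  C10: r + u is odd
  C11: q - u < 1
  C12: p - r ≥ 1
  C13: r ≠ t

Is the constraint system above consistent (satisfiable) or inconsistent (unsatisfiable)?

Unsatisfiable

Constraints 1, 3, 9, and 12 give p − r ≥ 1, r − u ≥ -2, u − q ≥ 1, q − p ≥ 1.
Adding all 4 inequalities: the left sides telescope to 0, and the right sides sum to 1 + (-2) + 1 + 1 = 1. So 0 ≥ 1, which is false.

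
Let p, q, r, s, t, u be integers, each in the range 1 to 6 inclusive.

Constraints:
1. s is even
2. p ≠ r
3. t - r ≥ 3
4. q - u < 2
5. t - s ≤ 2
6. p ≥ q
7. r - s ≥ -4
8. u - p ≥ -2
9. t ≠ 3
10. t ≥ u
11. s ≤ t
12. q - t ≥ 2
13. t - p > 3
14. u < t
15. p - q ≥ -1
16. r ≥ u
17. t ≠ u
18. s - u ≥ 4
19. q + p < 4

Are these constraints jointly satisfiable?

Constraints 3, 7, 8, 12, 15, and 18 give p − q ≥ -1, q − t ≥ 2, t − r ≥ 3, r − s ≥ -4, s − u ≥ 4, u − p ≥ -2.
Adding all 6 inequalities: the left sides telescope to 0, and the right sides sum to (-1) + 2 + 3 + (-4) + 4 + (-2) = 2. So 0 ≥ 2, which is false.

Unsatisfiable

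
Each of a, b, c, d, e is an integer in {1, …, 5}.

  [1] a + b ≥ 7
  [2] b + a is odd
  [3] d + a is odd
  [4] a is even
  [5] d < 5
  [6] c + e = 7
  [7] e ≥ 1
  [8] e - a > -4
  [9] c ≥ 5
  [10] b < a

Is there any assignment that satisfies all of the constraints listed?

Satisfiable

One satisfying assignment is a = 4, b = 3, c = 5, d = 3, e = 2.
For the less obvious constraints — constraint 1: a + b = 7; constraint 6: c + e = 7; constraint 8: e - a = -2 — and the others hold by inspection.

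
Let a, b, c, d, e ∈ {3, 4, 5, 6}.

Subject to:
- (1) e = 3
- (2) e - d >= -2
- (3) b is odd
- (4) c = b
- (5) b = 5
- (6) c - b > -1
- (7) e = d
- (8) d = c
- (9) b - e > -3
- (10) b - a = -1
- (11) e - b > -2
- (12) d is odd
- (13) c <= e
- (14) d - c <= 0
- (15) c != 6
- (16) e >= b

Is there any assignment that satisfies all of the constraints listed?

Constraint 1 fixes e = 3 and constraint 5 fixes b = 5. Constraints 4, 7, and 8 give e = d = c = b, so e = b. But 3 ≠ 5 — contradiction.

Unsatisfiable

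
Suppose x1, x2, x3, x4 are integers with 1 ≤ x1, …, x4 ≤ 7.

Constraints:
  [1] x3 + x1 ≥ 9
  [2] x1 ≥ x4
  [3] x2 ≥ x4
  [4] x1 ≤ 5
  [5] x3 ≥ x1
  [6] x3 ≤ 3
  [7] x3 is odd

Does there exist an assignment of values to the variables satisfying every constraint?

From constraint 6: x3 ≤ 3. From constraint 4: x1 ≤ 5. Hence x3 + x1 ≤ 8. But constraint 1 requires x3 + x1 ≥ 9, and 9 > 8. Contradiction.

Unsatisfiable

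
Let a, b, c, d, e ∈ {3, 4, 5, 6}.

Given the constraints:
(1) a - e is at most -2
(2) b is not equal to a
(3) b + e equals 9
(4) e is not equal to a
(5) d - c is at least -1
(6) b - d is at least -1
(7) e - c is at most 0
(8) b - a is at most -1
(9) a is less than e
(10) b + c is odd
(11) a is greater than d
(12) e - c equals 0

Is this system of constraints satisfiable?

Constraints 1, 5, 6, 7, and 8 give c − e ≥ 0, e − a ≥ 2, a − b ≥ 1, b − d ≥ -1, d − c ≥ -1.
Adding all 5 inequalities: the left sides telescope to 0, and the right sides sum to 0 + 2 + 1 + (-1) + (-1) = 1. So 0 ≥ 1, which is false.

Unsatisfiable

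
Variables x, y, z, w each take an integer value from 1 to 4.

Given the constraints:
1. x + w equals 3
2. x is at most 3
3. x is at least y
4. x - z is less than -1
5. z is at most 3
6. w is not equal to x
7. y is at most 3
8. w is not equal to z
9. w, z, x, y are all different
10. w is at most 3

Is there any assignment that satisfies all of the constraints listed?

Constraints 2, 5, 7, and 10 confine each of w, z, x, y to the 3 values {1, …, 3} (the domain already gives each ≥ 1).
Constraint 9 requires all 4 of them to be distinct, but only 3 values are available — impossible by the pigeonhole principle.

Unsatisfiable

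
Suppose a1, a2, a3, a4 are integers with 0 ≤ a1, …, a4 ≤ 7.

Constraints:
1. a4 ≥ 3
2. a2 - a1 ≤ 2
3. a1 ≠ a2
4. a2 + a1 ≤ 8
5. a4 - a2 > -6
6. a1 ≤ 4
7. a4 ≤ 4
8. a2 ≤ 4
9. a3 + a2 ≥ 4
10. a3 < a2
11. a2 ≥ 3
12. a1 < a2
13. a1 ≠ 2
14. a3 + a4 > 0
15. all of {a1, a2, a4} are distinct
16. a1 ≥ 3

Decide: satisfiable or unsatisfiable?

Unsatisfiable

Constraints 1, 6, 7, 8, 11, and 16 confine each of a1, a2, a4 to the 2 values {3, 4}.
Constraint 15 requires all 3 of them to be distinct, but only 2 values are available — impossible by the pigeonhole principle.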